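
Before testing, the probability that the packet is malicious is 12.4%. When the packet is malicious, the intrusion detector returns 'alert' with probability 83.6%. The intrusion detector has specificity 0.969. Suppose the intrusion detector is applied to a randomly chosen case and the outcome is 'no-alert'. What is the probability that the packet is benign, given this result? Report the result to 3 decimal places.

P(¬H | E) ≈ 0.977

Write H for 'the packet is malicious'. Prior odds H:¬H = 0.124/0.876 = 0.14155. For the 'no-alert' outcome, the likelihood ratio is 0.164/0.969 = 0.16925.
Posterior odds = 0.14155 × 0.16925 = 0.023957, so P(H|E) = 0.023957/(1+0.023957) = 0.023. Then P(¬H|E) = 1 − 0.023 = 0.977.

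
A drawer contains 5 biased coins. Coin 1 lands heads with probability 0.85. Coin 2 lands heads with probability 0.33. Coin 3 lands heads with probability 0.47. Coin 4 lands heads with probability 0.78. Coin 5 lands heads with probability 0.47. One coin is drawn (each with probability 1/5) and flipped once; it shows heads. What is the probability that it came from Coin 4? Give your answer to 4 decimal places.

P(heads|C1) = 0.85; P(heads|C2) = 0.33; P(heads|C3) = 0.47; P(heads|C4) = 0.78; P(heads|C5) = 0.47.
Prior × likelihood for each source: 0.2·0.85=0.1700, 0.2·0.33=0.06600, 0.2·0.47=0.09400, 0.2·0.78=0.1560, 0.2·0.47=0.09400. Summing gives P(heads) = 0.58000.
P(Coin 4 | heads) = 0.1560 / 0.58000 = 0.2690.

Posterior probability ≈ 0.2690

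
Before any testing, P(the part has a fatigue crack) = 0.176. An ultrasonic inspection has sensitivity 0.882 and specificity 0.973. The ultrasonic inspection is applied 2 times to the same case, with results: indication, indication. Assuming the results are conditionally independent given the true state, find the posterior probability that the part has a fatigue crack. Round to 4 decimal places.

Let H be the event that the part has a fatigue crack; start with P(H) = 0.176. P('indication'|H) = 0.882, P('indication'|¬H) = 0.027.
Update on result 1 ('indication'): P(H) ← 0.882·0.1760 / (0.882·0.1760 + 0.027·0.8240) = 0.15523/0.17748 = 0.8746.
Update on result 2 ('indication'): P(H) ← 0.882·0.8746 / (0.882·0.8746 + 0.027·0.1254) = 0.77144/0.77482 = 0.9956.

Posterior P(H) ≈ 0.9956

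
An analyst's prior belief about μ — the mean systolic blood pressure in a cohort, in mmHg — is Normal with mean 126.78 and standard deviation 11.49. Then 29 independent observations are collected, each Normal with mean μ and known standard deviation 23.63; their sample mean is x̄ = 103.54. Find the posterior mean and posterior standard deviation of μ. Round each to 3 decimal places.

With known σ, the Normal prior is conjugate. Weight on the data is w = (n/σ²)/(n/σ² + 1/τ₀²) = 0.0519362/(0.0519362+0.00757460) = 0.87272.
Posterior mean = w·x̄ + (1−w)·μ₀ = 0.87272·103.54 + 0.12728·126.78 = 106.498. Posterior variance = 1/(0.0519362+0.00757460) = 16.8037, so SD = 4.099.

Posterior mean ≈ 106.498; posterior SD ≈ 4.099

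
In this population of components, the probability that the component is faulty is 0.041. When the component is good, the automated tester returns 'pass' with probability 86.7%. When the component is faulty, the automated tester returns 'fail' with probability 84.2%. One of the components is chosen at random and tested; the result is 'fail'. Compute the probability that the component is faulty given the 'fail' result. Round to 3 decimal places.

P(H | E) ≈ 0.213

Write H for 'the component is faulty'. Prior odds H:¬H = 0.041/0.959 = 0.042753. For the 'fail' outcome, the likelihood ratio is 0.842/0.133 = 6.3308.
Posterior odds = 0.042753 × 6.3308 = 0.27066, so P(H|E) = 0.27066/(1+0.27066) = 0.213.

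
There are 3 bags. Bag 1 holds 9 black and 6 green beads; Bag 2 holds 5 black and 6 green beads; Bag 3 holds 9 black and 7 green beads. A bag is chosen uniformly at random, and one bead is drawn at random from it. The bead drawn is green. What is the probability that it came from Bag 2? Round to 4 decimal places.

Posterior probability ≈ 0.3944

Tabulate prior·likelihood by source: [1] prior 0.333333, lik 0.4, product 0.1333; [2] prior 0.333333, lik 0.5455, product 0.1818; [3] prior 0.333333, lik 0.4375, product 0.1458.
Normalizing constant = 0.46098; the posterior for Bag 2 is its product over the sum, 0.1818/0.46098 = 0.3944.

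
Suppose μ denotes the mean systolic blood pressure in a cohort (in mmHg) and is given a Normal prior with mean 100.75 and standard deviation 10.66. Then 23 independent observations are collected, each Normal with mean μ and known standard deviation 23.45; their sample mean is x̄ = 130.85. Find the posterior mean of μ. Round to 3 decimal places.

With known σ, the Normal prior is conjugate. Weight on the data is w = (n/σ²)/(n/σ² + 1/τ₀²) = 0.0418256/(0.0418256+0.00880006) = 0.82617.
Posterior mean = w·x̄ + (1−w)·μ₀ = 0.82617·130.85 + 0.17383·100.75 = 125.618.

Posterior mean ≈ 125.618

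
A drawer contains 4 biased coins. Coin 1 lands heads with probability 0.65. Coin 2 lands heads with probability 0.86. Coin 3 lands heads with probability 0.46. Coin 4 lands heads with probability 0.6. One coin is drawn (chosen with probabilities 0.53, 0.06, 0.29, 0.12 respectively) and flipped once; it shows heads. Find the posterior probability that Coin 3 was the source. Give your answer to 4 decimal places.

P(heads|C1) = 0.65; P(heads|C2) = 0.86; P(heads|C3) = 0.46; P(heads|C4) = 0.6.
Prior × likelihood for each source: 0.53·0.65=0.3445, 0.06·0.86=0.05160, 0.29·0.46=0.1334, 0.12·0.6=0.07200. Summing gives P(heads) = 0.60150.
P(Coin 3 | heads) = 0.1334 / 0.60150 = 0.2218.

Posterior probability ≈ 0.2218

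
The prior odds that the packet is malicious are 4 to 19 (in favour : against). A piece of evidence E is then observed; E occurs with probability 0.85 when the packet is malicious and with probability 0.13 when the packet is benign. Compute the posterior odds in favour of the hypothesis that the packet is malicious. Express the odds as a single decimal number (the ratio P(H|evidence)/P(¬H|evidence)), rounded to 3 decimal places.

Prior odds = 4/19 = 0.21053. In log-odds, ln(0.21053) = -1.5581.
Add log likelihood ratio: ln(6.5385) = 1.8777.
Posterior log-odds = 0.31956, so posterior odds = exp(0.31956) = 1.3765.

Posterior odds ≈ 1.377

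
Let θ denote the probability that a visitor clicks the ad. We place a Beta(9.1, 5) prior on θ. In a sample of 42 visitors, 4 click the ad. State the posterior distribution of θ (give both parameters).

The binomial likelihood is conjugate to the Beta prior: with 4 successes and 38 failures, the posterior is Beta(9.1+4, 5+38) = Beta(13.1, 43).

Posterior: Beta(13.1, 43)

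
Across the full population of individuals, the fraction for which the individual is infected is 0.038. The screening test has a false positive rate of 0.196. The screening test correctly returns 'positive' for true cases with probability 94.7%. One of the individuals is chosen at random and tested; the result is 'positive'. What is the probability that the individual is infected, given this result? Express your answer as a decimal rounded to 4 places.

Write H for 'the individual is infected'. Prior odds H:¬H = 0.038/0.962 = 0.039501. For the 'positive' outcome, the likelihood ratio is 0.947/0.196 = 4.8316.
Posterior odds = 0.039501 × 4.8316 = 0.19085, so P(H|E) = 0.19085/(1+0.19085) = 0.1603.

P(H | E) ≈ 0.1603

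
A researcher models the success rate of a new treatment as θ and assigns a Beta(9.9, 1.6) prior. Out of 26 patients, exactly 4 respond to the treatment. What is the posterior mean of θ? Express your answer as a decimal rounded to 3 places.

The binomial likelihood is conjugate to the Beta prior: with 4 successes and 22 failures, the posterior is Beta(9.9+4, 1.6+22) = Beta(13.9, 23.6).
E[θ | data] = 13.9/(13.9+23.6) = 0.371.

Posterior mean ≈ 0.371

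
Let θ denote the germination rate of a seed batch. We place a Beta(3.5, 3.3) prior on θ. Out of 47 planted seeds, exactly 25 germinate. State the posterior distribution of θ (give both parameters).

Observing 25 successes and 22 failures updates Beta(3.5, 3.3) by adding the success and failure counts to the two shape parameters: α = 3.5+25 = 28.5, β = 3.3+22 = 25.3.

Posterior: Beta(28.5, 25.3)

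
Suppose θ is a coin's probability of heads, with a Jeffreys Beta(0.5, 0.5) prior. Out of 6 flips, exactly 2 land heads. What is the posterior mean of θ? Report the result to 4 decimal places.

Posterior mean ≈ 0.3571

The binomial likelihood is conjugate to the Beta prior: with 2 successes and 4 failures, the posterior is Beta(0.5+2, 0.5+4) = Beta(2.5, 4.5).
Posterior mean = α/(α+β) = 2.5/7 = 0.3571.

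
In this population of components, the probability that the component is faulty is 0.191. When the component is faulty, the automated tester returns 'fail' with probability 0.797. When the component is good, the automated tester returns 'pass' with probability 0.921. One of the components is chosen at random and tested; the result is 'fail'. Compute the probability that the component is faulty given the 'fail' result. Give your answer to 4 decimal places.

P(H | E) ≈ 0.7043

Write H for 'the component is faulty'. Prior odds H:¬H = 0.191/0.809 = 0.23609. For the 'fail' outcome, the likelihood ratio is 0.797/0.079 = 10.089.
Posterior odds = 0.23609 × 10.089 = 2.3819, so P(H|E) = 2.3819/(1+2.3819) = 0.7043.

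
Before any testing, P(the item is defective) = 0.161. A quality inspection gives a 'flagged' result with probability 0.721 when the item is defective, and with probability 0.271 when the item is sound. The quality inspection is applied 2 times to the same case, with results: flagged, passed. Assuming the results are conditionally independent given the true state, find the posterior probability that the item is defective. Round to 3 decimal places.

Posterior P(H) ≈ 0.163

With H the event that the item is defective, the joint likelihood of the observed sequence is P(data|H) = 0.721·0.279 = 0.20116 and P(data|¬H) = 0.271·0.729 = 0.19756.
Bayes: P(H|data) = 0.161·0.20116 / (0.161·0.20116 + 0.839·0.19756) = 0.032387/0.19814 = 0.1635.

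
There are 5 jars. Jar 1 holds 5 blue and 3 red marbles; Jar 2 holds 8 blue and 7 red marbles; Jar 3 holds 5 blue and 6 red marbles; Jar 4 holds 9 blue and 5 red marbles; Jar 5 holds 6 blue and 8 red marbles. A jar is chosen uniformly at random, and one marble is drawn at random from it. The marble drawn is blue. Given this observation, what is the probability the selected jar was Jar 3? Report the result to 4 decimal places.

Posterior probability ≈ 0.1693

P(blue|Jar 1) = 0.625; P(blue|Jar 2) = 0.5333; P(blue|Jar 3) = 0.4545; P(blue|Jar 4) = 0.6429; P(blue|Jar 5) = 0.4286.
Prior × likelihood for each source: 0.2·0.625=0.1250, 0.2·0.5333=0.1067, 0.2·0.4545=0.09091, 0.2·0.6429=0.1286, 0.2·0.4286=0.08571. Summing gives P(blue) = 0.53686.
P(Jar 3 | blue) = 0.09091 / 0.53686 = 0.1693.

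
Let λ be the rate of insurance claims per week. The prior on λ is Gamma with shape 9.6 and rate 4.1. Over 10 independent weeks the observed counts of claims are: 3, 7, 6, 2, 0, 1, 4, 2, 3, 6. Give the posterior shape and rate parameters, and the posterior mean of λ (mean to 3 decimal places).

The Poisson likelihood adds the total count to the shape and the number of exposure periods to the rate. Here ∑xᵢ = 34 and n = 10, so shape 9.6→43.6 and rate 4.1→14.1.
E[λ | data] = 43.6/14.1 = 3.092.

Posterior: Gamma(shape=43.6, rate=14.1); mean ≈ 3.092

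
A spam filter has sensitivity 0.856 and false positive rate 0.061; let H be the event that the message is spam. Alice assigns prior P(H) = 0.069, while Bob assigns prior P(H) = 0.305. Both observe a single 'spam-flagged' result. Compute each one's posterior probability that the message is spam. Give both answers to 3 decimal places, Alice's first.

Alice: 0.510; Bob: 0.860

P('+'|H) = 0.856, P('+'|¬H) = 0.061.
Alice: numerator 0.856·0.069 = 0.059064; evidence = 0.059064+0.061·0.931 = 0.11586; posterior = 0.510.
Bob: numerator 0.856·0.305 = 0.26108; evidence = 0.26108+0.061·0.695 = 0.30347; posterior = 0.860.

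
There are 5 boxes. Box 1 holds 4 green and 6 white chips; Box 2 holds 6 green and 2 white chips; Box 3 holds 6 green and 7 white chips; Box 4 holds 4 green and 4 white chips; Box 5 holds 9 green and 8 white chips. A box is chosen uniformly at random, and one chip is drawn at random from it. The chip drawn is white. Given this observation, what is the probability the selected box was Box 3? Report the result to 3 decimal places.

Posterior probability ≈ 0.228

P(white|Box 1) = 0.6; P(white|Box 2) = 0.25; P(white|Box 3) = 0.5385; P(white|Box 4) = 0.5; P(white|Box 5) = 0.4706.
Prior × likelihood for each source: 0.2·0.6=0.1200, 0.2·0.25=0.05000, 0.2·0.5385=0.1077, 0.2·0.5=0.1000, 0.2·0.4706=0.09412. Summing gives P(white) = 0.47181.
P(Box 3 | white) = 0.1077 / 0.47181 = 0.228.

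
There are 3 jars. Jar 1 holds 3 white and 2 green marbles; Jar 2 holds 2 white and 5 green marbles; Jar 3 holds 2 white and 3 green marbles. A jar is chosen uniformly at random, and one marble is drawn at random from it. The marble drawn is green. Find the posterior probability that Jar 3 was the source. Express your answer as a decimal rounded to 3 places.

Posterior probability ≈ 0.350

P(green|Jar 1) = 0.4; P(green|Jar 2) = 0.7143; P(green|Jar 3) = 0.6.
Prior × likelihood for each source: 0.333333·0.4=0.1333, 0.333333·0.7143=0.2381, 0.333333·0.6=0.2000. Summing gives P(green) = 0.57143.
P(Jar 3 | green) = 0.2000 / 0.57143 = 0.350.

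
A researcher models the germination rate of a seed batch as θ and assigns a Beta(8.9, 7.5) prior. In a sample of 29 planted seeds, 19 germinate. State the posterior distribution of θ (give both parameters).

Posterior: Beta(27.9, 17.5)

Observing 19 successes and 10 failures updates Beta(8.9, 7.5) by adding the success and failure counts to the two shape parameters: α = 8.9+19 = 27.9, β = 7.5+10 = 17.5.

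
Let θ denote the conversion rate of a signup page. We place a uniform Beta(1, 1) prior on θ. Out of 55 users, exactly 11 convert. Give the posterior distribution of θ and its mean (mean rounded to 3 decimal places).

Observing 11 successes and 44 failures updates Beta(1, 1) by adding the success and failure counts to the two shape parameters: α = 1+11 = 12, β = 1+44 = 45.
Posterior mean = α/(α+β) = 12/57 = 0.211.

Posterior: Beta(12, 45); mean ≈ 0.211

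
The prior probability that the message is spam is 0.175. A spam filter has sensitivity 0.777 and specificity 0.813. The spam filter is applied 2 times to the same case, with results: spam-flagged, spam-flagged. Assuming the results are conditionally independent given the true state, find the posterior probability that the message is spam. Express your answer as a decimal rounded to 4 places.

Posterior P(H) ≈ 0.7855

With H the event that the message is spam, the joint likelihood of the observed sequence is P(data|H) = 0.777·0.777 = 0.60373 and P(data|¬H) = 0.187·0.187 = 0.034969.
Bayes: P(H|data) = 0.175·0.60373 / (0.175·0.60373 + 0.825·0.034969) = 0.10565/0.13450 = 0.7855.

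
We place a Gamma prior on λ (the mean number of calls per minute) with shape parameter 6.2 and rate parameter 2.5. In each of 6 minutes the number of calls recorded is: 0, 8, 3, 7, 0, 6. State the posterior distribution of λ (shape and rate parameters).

Posterior: Gamma(shape=30.2, rate=8.5)

The Poisson likelihood adds the total count to the shape and the number of exposure periods to the rate. Here ∑xᵢ = 24 and n = 6, so shape 6.2→30.2 and rate 2.5→8.5.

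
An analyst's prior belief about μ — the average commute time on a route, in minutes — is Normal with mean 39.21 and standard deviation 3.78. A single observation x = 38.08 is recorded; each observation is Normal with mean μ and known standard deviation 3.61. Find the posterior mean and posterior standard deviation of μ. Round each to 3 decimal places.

With known σ, the Normal prior is conjugate. Weight on the data is w = (n/σ²)/(n/σ² + 1/τ₀²) = 0.0767336/(0.0767336+0.0699868) = 0.52299.
Posterior mean = w·x̄ + (1−w)·μ₀ = 0.52299·38.08 + 0.47701·39.21 = 38.619. Posterior variance = 1/(0.0767336+0.0699868) = 6.81568, so SD = 2.611.

Posterior mean ≈ 38.619; posterior SD ≈ 2.611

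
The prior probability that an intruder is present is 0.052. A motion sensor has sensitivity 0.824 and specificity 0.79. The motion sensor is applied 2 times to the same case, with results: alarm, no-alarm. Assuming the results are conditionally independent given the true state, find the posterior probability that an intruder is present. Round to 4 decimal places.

With H the event that an intruder is present, the joint likelihood of the observed sequence is P(data|H) = 0.824·0.176 = 0.14502 and P(data|¬H) = 0.21·0.79 = 0.16590.
Bayes: P(H|data) = 0.052·0.14502 / (0.052·0.14502 + 0.948·0.16590) = 0.0075412/0.16481 = 0.0458.

Posterior P(H) ≈ 0.0458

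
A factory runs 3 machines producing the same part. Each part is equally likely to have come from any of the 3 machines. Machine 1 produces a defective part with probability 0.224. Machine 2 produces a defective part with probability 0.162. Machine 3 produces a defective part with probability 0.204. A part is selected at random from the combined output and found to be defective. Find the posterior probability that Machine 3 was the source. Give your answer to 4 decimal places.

P(defective|M1) = 0.224; P(defective|M2) = 0.162; P(defective|M3) = 0.204.
Prior × likelihood for each source: 0.333333·0.224=0.07467, 0.333333·0.162=0.05400, 0.333333·0.204=0.06800. Summing gives P(defective) = 0.19667.
P(Machine 3 | defective) = 0.06800 / 0.19667 = 0.3458.

Posterior probability ≈ 0.3458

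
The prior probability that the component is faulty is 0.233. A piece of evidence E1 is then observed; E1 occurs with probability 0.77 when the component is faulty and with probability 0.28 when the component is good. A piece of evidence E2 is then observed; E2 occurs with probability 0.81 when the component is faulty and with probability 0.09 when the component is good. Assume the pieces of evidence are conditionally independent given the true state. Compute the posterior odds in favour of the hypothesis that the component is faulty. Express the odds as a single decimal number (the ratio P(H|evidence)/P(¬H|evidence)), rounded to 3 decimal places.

Prior odds = 0.233/(1−0.233) = 0.30378. In log-odds, ln(0.30378) = -1.1914.
Add log likelihood ratios: ln(2.7500) + ln(9.0000) = 3.2088.
Posterior log-odds = 2.0174, so posterior odds = exp(2.0174) = 7.5186.

Posterior odds ≈ 7.519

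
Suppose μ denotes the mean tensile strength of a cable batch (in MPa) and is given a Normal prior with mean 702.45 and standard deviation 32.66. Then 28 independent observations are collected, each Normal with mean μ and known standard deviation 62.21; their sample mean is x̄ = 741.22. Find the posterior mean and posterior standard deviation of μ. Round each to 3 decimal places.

With known σ, the Normal prior is conjugate. Weight on the data is w = (n/σ²)/(n/σ² + 1/τ₀²) = 0.00723498/(0.00723498+0.00093749) = 0.88529.
Posterior mean = w·x̄ + (1−w)·μ₀ = 0.88529·741.22 + 0.11471·702.45 = 736.773. Posterior variance = 1/(0.00723498+0.00093749) = 122.362, so SD = 11.062.

Posterior mean ≈ 736.773; posterior SD ≈ 11.062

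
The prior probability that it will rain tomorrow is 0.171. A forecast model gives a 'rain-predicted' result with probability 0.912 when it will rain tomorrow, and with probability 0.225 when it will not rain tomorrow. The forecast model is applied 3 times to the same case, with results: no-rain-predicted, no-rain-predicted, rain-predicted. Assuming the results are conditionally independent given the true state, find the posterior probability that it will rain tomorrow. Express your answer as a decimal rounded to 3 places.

Posterior P(H) ≈ 0.011

With H the event that it will rain tomorrow, the joint likelihood of the observed sequence is P(data|H) = 0.088·0.088·0.912 = 0.0070625 and P(data|¬H) = 0.775·0.775·0.225 = 0.13514.
Bayes: P(H|data) = 0.171·0.0070625 / (0.171·0.0070625 + 0.829·0.13514) = 0.0012077/0.11324 = 0.0107.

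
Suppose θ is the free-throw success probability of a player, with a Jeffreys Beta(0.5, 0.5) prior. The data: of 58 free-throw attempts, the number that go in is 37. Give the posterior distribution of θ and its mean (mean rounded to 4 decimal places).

Posterior: Beta(37.5, 21.5); mean ≈ 0.6356

The binomial likelihood is conjugate to the Beta prior: with 37 successes and 21 failures, the posterior is Beta(0.5+37, 0.5+21) = Beta(37.5, 21.5).
Posterior mean = α/(α+β) = 37.5/59 = 0.6356.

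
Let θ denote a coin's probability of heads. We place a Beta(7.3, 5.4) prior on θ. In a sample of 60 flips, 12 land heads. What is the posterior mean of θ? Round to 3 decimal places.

Posterior mean ≈ 0.265

Observing 12 successes and 48 failures updates Beta(7.3, 5.4) by adding the success and failure counts to the two shape parameters: α = 7.3+12 = 19.3, β = 5.4+48 = 53.4.
E[θ | data] = 19.3/(19.3+53.4) = 0.265.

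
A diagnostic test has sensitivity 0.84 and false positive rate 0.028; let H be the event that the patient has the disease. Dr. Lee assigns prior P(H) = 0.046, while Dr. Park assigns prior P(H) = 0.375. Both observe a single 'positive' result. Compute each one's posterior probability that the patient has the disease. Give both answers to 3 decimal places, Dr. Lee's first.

The likelihood ratio for a 'positive' result is 0.84/0.028 = 30.000.
Dr. Lee: prior odds 0.046/0.954 = 0.048218; posterior odds 1.4465; posterior probability 0.591.
Dr. Park: prior odds 0.375/0.625 = 0.60000; posterior odds 18.000; posterior probability 0.947.

Dr. Lee: 0.591; Dr. Park: 0.947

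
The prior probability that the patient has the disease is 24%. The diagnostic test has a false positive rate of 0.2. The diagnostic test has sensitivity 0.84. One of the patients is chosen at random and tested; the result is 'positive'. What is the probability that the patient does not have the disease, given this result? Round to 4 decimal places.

Write H for 'the patient has the disease'. Prior odds H:¬H = 0.24/0.76 = 0.31579. For the 'positive' outcome, the likelihood ratio is 0.84/0.2 = 4.2000.
Posterior odds = 0.31579 × 4.2000 = 1.3263, so P(H|E) = 1.3263/(1+1.3263) = 0.5701. Then P(¬H|E) = 1 − 0.5701 = 0.4299.

P(¬H | E) ≈ 0.4299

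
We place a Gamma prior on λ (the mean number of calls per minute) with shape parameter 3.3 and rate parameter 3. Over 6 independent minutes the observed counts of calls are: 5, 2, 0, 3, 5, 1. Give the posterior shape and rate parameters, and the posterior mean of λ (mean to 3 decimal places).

The Poisson likelihood adds the total count to the shape and the number of exposure periods to the rate. Here ∑xᵢ = 16 and n = 6, so shape 3.3→19.3 and rate 3→9.
Posterior mean = shape/rate = 19.3/9 = 2.144.

Posterior: Gamma(shape=19.3, rate=9); mean ≈ 2.144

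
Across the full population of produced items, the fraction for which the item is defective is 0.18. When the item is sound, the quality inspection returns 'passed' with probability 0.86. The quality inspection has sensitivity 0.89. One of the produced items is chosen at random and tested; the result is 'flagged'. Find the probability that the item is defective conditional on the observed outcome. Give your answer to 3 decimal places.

P(H | E) ≈ 0.583

Write H for 'the item is defective'. Prior odds H:¬H = 0.18/0.82 = 0.21951. For the 'flagged' outcome, the likelihood ratio is 0.89/0.14 = 6.3571.
Posterior odds = 0.21951 × 6.3571 = 1.3955, so P(H|E) = 1.3955/(1+1.3955) = 0.583.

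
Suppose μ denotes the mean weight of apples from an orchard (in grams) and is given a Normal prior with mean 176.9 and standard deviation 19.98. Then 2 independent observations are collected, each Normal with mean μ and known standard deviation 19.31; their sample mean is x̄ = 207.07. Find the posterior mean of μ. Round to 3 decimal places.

With known σ, the Normal prior is conjugate. Weight on the data is w = (n/σ²)/(n/σ² + 1/τ₀²) = 0.00536371/(0.00536371+0.00250501) = 0.68165.
Posterior mean = w·x̄ + (1−w)·μ₀ = 0.68165·207.07 + 0.31835·176.9 = 197.465.

Posterior mean ≈ 197.465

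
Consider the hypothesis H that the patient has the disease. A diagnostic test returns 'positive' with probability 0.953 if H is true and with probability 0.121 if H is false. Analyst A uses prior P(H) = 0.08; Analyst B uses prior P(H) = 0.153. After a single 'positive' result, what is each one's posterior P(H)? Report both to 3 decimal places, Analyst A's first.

Analyst A: 0.406; Analyst B: 0.587

P('+'|H) = 0.953, P('+'|¬H) = 0.121.
Analyst A: numerator 0.953·0.08 = 0.076240; evidence = 0.076240+0.121·0.92 = 0.18756; posterior = 0.406.
Analyst B: numerator 0.953·0.153 = 0.14581; evidence = 0.14581+0.121·0.847 = 0.24830; posterior = 0.587.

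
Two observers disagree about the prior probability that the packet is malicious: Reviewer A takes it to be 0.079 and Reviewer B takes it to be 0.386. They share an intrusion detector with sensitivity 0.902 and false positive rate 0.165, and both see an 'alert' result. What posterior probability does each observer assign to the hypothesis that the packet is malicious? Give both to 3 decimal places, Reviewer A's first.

P('+'|H) = 0.902, P('+'|¬H) = 0.165.
Reviewer A: numerator 0.902·0.079 = 0.071258; evidence = 0.071258+0.165·0.921 = 0.22322; posterior = 0.319.
Reviewer B: numerator 0.902·0.386 = 0.34817; evidence = 0.34817+0.165·0.614 = 0.44948; posterior = 0.775.

Reviewer A: 0.319; Reviewer B: 0.775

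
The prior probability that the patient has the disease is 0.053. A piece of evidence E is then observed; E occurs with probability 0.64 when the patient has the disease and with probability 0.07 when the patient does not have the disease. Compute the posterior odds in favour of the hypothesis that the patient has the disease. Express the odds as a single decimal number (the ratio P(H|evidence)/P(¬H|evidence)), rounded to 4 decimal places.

Prior odds = 0.053/(1−0.053) = 0.055966. In log-odds, ln(0.055966) = -2.8830.
Add log likelihood ratio: ln(9.1429) = 2.2130.
Posterior log-odds = -0.67003, so posterior odds = exp(-0.67003) = 0.51169.

Posterior odds ≈ 0.5117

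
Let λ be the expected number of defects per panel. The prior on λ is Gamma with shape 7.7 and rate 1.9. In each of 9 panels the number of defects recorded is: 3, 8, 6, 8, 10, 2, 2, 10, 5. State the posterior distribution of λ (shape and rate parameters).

Total count ∑xᵢ = 54 over n = 9 panels.
Gamma is conjugate to the Poisson likelihood: posterior is Gamma(shape = 7.7+54 = 61.7, rate = 1.9+9 = 10.9).

Posterior: Gamma(shape=61.7, rate=10.9)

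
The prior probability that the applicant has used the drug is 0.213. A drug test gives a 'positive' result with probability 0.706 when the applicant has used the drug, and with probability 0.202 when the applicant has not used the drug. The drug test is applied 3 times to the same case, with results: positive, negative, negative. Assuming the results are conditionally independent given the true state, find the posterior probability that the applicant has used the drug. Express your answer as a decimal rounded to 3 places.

Posterior P(H) ≈ 0.114

Let H be the event that the applicant has used the drug; start with P(H) = 0.213. P('positive'|H) = 0.706, P('positive'|¬H) = 0.202.
Update on result 1 ('positive'): P(H) ← 0.706·0.2130 / (0.706·0.2130 + 0.202·0.7870) = 0.15038/0.30935 = 0.4861.
Update on result 2 ('negative'): P(H) ← 0.294·0.4861 / (0.294·0.4861 + 0.798·0.5139) = 0.14292/0.55300 = 0.2584.
Update on result 3 ('negative'): P(H) ← 0.294·0.2584 / (0.294·0.2584 + 0.798·0.7416) = 0.075980/0.66775 = 0.1138.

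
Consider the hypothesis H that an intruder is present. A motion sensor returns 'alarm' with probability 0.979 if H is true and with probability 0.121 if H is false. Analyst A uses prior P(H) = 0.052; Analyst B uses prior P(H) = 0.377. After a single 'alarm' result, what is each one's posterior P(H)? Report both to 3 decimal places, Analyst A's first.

Analyst A: 0.307; Analyst B: 0.830

P('+'|H) = 0.979, P('+'|¬H) = 0.121.
Analyst A: numerator 0.979·0.052 = 0.050908; evidence = 0.050908+0.121·0.948 = 0.16562; posterior = 0.307.
Analyst B: numerator 0.979·0.377 = 0.36908; evidence = 0.36908+0.121·0.623 = 0.44447; posterior = 0.830.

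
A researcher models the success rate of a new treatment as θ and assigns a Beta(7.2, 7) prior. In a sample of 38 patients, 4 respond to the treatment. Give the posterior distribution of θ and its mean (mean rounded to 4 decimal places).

Posterior: Beta(11.2, 41); mean ≈ 0.2146

The binomial likelihood is conjugate to the Beta prior: with 4 successes and 34 failures, the posterior is Beta(7.2+4, 7+34) = Beta(11.2, 41).
E[θ | data] = 11.2/(11.2+41) = 0.2146.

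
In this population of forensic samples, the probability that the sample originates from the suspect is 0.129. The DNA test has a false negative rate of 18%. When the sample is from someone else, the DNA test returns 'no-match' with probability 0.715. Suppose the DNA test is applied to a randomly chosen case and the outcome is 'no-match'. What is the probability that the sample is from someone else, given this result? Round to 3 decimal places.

Write H for 'the sample originates from the suspect'. Prior odds H:¬H = 0.129/0.871 = 0.14811. For the 'no-match' outcome, the likelihood ratio is 0.18/0.715 = 0.25175.
Posterior odds = 0.14811 × 0.25175 = 0.037285, so P(H|E) = 0.037285/(1+0.037285) = 0.036. Then P(¬H|E) = 1 − 0.036 = 0.964.

P(¬H | E) ≈ 0.964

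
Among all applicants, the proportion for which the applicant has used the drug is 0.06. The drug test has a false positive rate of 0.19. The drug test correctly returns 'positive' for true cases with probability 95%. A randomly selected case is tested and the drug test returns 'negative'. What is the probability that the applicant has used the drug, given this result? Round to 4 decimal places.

P(H | E) ≈ 0.0039

Let H be the event that the applicant has used the drug. P(H) = 0.06, so P(¬H) = 0.94. With E the 'negative' result, P(E|H) = 0.05 and P(E|¬H) = 0.81.
P(E) = 0.05·0.06 + 0.81·0.94 = 0.0030000 + 0.76140 = 0.76440.
By Bayes' theorem, P(H|E) = 0.0030000 / 0.76440 = 0.0039.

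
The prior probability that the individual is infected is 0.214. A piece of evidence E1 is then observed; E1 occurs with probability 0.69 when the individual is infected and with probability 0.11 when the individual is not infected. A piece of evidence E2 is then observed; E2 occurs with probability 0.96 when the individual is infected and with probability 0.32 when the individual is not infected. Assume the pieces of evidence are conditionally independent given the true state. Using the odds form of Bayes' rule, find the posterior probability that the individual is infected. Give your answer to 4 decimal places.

Prior odds = 0.214/(1−0.214) = 0.27226. In log-odds, ln(0.27226) = -1.3010.
Add log likelihood ratios: ln(6.2727) + ln(3.0000) = 2.9348.
Posterior log-odds = 1.6338, so posterior odds = exp(1.6338) = 5.1235. Converting, P(H|E) = 5.1235/6.1235 = 0.8367.

Posterior probability ≈ 0.8367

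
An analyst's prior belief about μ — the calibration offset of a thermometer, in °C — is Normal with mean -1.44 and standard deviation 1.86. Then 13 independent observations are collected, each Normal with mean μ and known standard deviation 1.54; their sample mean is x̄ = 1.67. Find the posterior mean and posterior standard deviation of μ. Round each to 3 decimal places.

Posterior mean ≈ 1.514; posterior SD ≈ 0.416

Prior precision 1/τ₀² = 1/1.86² = 0.289051; data precision n/σ² = 13/1.54² = 5.48153.
Posterior precision = 0.289051 + 5.48153 = 5.77058, giving posterior SD = 1/√5.77058 = 0.416.
Posterior mean = (0.289051·-1.44 + 5.48153·1.67) / 5.77058 = 1.514.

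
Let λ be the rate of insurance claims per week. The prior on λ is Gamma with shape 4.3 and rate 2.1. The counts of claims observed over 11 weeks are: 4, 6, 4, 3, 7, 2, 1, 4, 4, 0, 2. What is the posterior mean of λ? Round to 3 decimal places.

Posterior mean ≈ 3.153

Total count ∑xᵢ = 37 over n = 11 weeks.
Gamma is conjugate to the Poisson likelihood: posterior is Gamma(shape = 4.3+37 = 41.3, rate = 2.1+11 = 13.1).
Posterior mean = shape/rate = 41.3/13.1 = 3.153.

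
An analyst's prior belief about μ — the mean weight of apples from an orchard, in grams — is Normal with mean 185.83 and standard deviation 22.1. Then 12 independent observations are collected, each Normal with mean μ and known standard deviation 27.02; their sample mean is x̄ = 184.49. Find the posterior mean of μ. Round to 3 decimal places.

Prior precision 1/τ₀² = 1/22.1² = 0.00204746; data precision n/σ² = 12/27.02² = 0.0164365.
Posterior precision = 0.00204746 + 0.0164365 = 0.0184840.
Posterior mean = (0.00204746·185.83 + 0.0164365·184.49) / 0.0184840 = 184.638.

Posterior mean ≈ 184.638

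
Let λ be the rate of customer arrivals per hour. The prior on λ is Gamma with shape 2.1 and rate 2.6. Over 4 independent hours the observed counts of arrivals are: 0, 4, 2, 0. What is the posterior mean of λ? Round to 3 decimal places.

Posterior mean ≈ 1.227

Total count ∑xᵢ = 6 over n = 4 hours.
Gamma is conjugate to the Poisson likelihood: posterior is Gamma(shape = 2.1+6 = 8.1, rate = 2.6+4 = 6.6).
E[λ | data] = 8.1/6.6 = 1.227.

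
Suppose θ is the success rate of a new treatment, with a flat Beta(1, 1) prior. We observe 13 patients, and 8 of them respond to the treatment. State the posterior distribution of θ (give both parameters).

The binomial likelihood is conjugate to the Beta prior: with 8 successes and 5 failures, the posterior is Beta(1+8, 1+5) = Beta(9, 6).

Posterior: Beta(9, 6)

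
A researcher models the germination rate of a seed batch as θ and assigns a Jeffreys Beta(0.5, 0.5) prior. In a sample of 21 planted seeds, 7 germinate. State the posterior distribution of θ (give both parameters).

Observing 7 successes and 14 failures updates Beta(0.5, 0.5) by adding the success and failure counts to the two shape parameters: α = 0.5+7 = 7.5, β = 0.5+14 = 14.5.

Posterior: Beta(7.5, 14.5)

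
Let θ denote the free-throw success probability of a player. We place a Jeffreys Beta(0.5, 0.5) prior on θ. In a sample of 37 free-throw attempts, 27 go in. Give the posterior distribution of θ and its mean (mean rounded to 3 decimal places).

Posterior: Beta(27.5, 10.5); mean ≈ 0.724

Observing 27 successes and 10 failures updates Beta(0.5, 0.5) by adding the success and failure counts to the two shape parameters: α = 0.5+27 = 27.5, β = 0.5+10 = 10.5.
E[θ | data] = 27.5/(27.5+10.5) = 0.724.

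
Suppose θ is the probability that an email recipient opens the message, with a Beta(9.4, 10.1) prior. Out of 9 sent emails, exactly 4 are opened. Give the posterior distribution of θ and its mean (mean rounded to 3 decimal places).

Posterior: Beta(13.4, 15.1); mean ≈ 0.470

The binomial likelihood is conjugate to the Beta prior: with 4 successes and 5 failures, the posterior is Beta(9.4+4, 10.1+5) = Beta(13.4, 15.1).
Posterior mean = α/(α+β) = 13.4/28.5 = 0.470.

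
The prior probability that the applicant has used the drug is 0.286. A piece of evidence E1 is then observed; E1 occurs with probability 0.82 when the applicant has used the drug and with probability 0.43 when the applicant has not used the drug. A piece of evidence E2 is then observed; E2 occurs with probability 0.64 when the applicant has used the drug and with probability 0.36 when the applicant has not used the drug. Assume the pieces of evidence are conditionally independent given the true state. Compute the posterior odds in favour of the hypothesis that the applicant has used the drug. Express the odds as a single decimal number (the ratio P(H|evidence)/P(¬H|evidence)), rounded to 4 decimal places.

Prior odds = 0.286/(1−0.286) = 0.40056.
Likelihood ratio for E1 = 0.82/0.43 = 1.9070.
Likelihood ratio for E2 = 0.64/0.36 = 1.7778.
Posterior odds = prior odds × LR₁ × LR₂ = 1.3580.

Posterior odds ≈ 1.3580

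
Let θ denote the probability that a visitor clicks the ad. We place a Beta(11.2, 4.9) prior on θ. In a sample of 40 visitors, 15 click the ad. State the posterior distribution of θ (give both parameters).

Posterior: Beta(26.2, 29.9)

The binomial likelihood is conjugate to the Beta prior: with 15 successes and 25 failures, the posterior is Beta(11.2+15, 4.9+25) = Beta(26.2, 29.9).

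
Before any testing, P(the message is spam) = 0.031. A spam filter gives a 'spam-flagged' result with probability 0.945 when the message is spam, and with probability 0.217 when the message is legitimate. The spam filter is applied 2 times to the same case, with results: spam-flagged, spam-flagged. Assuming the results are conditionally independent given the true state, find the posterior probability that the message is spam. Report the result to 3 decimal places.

Posterior P(H) ≈ 0.378

With H the event that the message is spam, the joint likelihood of the observed sequence is P(data|H) = 0.945·0.945 = 0.89302 and P(data|¬H) = 0.217·0.217 = 0.047089.
Bayes: P(H|data) = 0.031·0.89302 / (0.031·0.89302 + 0.969·0.047089) = 0.027684/0.073313 = 0.3776.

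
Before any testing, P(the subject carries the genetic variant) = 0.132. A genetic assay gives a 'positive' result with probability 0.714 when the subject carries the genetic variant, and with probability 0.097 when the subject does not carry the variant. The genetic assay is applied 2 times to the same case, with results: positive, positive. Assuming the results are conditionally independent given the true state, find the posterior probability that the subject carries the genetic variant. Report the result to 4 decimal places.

Posterior P(H) ≈ 0.8918

Let H be the event that the subject carries the genetic variant; start with P(H) = 0.132. P('positive'|H) = 0.714, P('positive'|¬H) = 0.097.
Update on result 1 ('positive'): P(H) ← 0.714·0.1320 / (0.714·0.1320 + 0.097·0.8680) = 0.094248/0.17844 = 0.5282.
Update on result 2 ('positive'): P(H) ← 0.714·0.5282 / (0.714·0.5282 + 0.097·0.4718) = 0.37711/0.42288 = 0.8918.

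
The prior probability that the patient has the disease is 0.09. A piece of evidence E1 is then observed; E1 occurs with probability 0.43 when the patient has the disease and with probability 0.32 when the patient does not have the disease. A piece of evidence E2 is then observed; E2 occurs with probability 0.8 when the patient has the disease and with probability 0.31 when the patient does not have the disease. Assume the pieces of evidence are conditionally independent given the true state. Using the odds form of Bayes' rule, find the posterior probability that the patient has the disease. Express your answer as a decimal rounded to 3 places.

Prior odds = 0.09/(1−0.09) = 0.098901.
Likelihood ratio for E1 = 0.43/0.32 = 1.3438.
Likelihood ratio for E2 = 0.8/0.31 = 2.5806.
Posterior odds = prior odds × LR₁ × LR₂ = 0.34296.
Posterior probability = odds/(1+odds) = 0.34296/1.3430 = 0.255.

Posterior probability ≈ 0.255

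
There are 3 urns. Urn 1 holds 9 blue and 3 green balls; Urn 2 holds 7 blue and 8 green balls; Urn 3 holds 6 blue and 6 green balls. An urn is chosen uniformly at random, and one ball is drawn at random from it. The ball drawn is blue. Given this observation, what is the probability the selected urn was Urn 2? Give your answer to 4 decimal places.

Posterior probability ≈ 0.2718

P(blue|Urn 1) = 0.75; P(blue|Urn 2) = 0.4667; P(blue|Urn 3) = 0.5.
Prior × likelihood for each source: 0.333333·0.75=0.2500, 0.333333·0.4667=0.1556, 0.333333·0.5=0.1667. Summing gives P(blue) = 0.57222.
P(Urn 2 | blue) = 0.1556 / 0.57222 = 0.2718.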